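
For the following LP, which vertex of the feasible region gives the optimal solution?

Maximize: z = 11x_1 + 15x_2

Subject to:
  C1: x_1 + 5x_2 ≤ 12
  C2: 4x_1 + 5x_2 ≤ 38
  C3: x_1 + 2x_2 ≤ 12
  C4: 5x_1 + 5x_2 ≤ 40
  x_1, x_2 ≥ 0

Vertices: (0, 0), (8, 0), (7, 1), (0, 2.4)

Evaluate the objective at each vertex of the feasible region:
  z(0, 0) = 0
  z(8, 0) = 88
  z(7, 1) = 92  ←
  z(0, 2.4) = 36
The maximum is at x_1 = 7, x_2 = 1.

(7, 1)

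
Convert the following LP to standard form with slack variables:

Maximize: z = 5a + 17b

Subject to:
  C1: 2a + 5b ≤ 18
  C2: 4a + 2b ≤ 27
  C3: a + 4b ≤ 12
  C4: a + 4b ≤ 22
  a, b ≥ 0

max z = 5a + 17b

s.t.
  2a + 5b + s1 = 18
  4a + 2b + s2 = 27
  a + 4b + s3 = 12
  a + 4b + s4 = 22
  a, b, s1, s2, s3, s4 ≥ 0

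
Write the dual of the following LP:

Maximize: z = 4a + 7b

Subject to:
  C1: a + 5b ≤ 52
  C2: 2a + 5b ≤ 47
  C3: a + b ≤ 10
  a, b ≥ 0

Primal max cᵀx s.t. Ax ≤ b, x ≥ 0  →  Dual min bᵀy s.t. Aᵀy ≥ c, y ≥ 0.

Minimize: z = 52y1 + 47y2 + 10y3

Subject to:
  y1 + 2y2 + y3 ≥ 4
  5y1 + 5y2 + y3 ≥ 7
  y1, y2, y3 ≥ 0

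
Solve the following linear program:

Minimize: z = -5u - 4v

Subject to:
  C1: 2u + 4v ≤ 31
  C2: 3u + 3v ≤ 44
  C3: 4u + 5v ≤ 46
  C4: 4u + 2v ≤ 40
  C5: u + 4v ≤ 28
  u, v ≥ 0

Evaluate the objective at each vertex of the feasible region:
  z(0, 0) = 0
  z(10, 0) = -50
  z(9, 2) = -53  ←
  z(4.833, 5.333) = -45.5
  z(3, 6.25) = -40
  z(0, 7) = -28
The minimum is at u = 9, v = 2.

u = 9, v = 2, z = -53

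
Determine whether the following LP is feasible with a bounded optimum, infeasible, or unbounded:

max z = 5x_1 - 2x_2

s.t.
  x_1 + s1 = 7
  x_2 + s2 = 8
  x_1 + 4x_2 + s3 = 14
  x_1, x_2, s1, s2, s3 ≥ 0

Feasible with a bounded optimal solution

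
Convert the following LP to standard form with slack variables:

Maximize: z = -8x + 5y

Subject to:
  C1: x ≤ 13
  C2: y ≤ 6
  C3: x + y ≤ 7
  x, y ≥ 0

max z = -8x + 5y

s.t.
  x + s1 = 13
  y + s2 = 6
  x + y + s3 = 7
  x, y, s1, s2, s3 ≥ 0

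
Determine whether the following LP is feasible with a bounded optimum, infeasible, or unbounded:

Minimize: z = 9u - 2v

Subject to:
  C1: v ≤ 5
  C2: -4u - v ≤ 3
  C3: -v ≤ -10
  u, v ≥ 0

Infeasible (no feasible solution exists)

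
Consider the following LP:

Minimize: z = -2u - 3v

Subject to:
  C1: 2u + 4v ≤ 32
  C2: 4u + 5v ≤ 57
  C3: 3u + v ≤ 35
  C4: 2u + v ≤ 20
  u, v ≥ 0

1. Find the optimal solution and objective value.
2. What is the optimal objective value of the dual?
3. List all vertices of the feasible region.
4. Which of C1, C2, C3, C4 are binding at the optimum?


1. u = 8, v = 4, z = -28
2. -28
3. (0, 0), (10, 0), (8, 4), (0, 8)
4. C1, C4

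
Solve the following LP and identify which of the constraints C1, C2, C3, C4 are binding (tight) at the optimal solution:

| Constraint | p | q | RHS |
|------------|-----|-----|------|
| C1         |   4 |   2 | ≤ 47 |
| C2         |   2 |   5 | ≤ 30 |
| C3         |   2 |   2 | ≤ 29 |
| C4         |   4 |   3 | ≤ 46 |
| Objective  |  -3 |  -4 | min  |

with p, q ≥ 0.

At p = 10, q = 2, compute slack b - a·x for each constraint:
  C1: 47 − 44 = 3  (slack)
  C2: 30 − 30 = 0  (binding)
  C3: 29 − 24 = 5  (slack)
  C4: 46 − 46 = 0  (binding)

Optimal: p = 10, q = 2
Binding: C2, C4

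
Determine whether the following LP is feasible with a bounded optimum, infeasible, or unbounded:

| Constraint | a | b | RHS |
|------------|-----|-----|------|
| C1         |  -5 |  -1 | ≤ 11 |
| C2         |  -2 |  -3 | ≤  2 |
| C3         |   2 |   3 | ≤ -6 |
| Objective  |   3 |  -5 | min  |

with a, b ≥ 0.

Infeasible (no feasible solution exists)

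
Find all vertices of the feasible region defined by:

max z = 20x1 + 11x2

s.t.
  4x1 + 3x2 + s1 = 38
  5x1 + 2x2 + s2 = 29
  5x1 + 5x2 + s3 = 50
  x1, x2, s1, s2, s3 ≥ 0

(0, 0), (5.8, 0), (3, 7), (0, 10)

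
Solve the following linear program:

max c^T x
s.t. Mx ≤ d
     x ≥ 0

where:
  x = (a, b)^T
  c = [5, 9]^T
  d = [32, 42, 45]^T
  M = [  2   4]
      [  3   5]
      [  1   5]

Evaluate the objective at each vertex of the feasible region:
  z(0, 0) = 0
  z(14, 0) = 70
  z(4, 6) = 74  ←
  z(0, 8) = 72
The maximum is at a = 4, b = 6.

a = 4, b = 6, z = 74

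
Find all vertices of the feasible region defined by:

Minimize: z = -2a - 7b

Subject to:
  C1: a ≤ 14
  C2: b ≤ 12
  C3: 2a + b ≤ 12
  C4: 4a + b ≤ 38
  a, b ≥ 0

(0, 0), (6, 0), (0, 12)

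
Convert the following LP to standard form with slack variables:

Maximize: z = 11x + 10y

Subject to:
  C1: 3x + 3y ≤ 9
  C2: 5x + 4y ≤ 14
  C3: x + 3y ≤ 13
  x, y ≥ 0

max z = 11x + 10y

s.t.
  3x + 3y + s1 = 9
  5x + 4y + s2 = 14
  x + 3y + s3 = 13
  x, y, s1, s2, s3 ≥ 0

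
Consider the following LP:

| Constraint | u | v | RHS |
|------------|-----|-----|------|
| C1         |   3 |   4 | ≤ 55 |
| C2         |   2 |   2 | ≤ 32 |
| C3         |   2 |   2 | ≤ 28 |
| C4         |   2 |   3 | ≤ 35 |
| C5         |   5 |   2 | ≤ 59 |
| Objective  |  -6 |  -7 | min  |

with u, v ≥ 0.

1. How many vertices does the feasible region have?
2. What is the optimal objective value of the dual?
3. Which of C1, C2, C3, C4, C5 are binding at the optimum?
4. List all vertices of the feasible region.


1. 5
2. -91
3. C3, C4
4. (0, 0), (11.8, 0), (10.33, 3.667), (7, 7), (0, 11.67)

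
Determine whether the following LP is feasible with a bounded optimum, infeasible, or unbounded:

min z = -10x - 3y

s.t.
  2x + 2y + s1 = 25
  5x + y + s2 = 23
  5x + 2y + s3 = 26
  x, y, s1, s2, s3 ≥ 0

Feasible with a bounded optimal solution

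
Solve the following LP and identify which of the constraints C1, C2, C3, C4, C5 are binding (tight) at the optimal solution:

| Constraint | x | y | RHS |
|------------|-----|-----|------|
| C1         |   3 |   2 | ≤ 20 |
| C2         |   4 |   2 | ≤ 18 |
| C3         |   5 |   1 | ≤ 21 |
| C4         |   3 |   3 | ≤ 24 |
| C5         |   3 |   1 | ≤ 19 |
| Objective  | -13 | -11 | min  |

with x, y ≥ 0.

At x = 1, y = 7, compute slack b - a·x for each constraint:
  C1: 20 − 17 = 3  (slack)
  C2: 18 − 18 = 0  (binding)
  C3: 21 − 12 = 9  (slack)
  C4: 24 − 24 = 0  (binding)
  C5: 19 − 10 = 9  (slack)

Optimal: x = 1, y = 7
Binding: C2, C4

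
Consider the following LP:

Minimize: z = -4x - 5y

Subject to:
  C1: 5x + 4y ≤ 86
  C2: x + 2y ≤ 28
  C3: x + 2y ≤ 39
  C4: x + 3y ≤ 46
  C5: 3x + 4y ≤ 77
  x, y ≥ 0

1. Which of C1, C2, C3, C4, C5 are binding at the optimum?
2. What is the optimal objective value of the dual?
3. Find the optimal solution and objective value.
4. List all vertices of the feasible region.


1. C1, C2
2. -85
3. x = 10, y = 9, z = -85
4. (0, 0), (17.2, 0), (10, 9), (0, 14)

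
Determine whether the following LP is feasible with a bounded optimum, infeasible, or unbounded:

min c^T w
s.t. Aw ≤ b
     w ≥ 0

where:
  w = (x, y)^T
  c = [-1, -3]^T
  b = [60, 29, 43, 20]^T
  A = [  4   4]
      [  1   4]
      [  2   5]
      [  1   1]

Feasible with a bounded optimal solution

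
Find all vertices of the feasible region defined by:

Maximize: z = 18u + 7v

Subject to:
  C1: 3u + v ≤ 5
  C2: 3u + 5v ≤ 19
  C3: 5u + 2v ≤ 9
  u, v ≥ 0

(0, 0), (1.667, 0), (1, 2), (0.3684, 3.579), (0, 3.8)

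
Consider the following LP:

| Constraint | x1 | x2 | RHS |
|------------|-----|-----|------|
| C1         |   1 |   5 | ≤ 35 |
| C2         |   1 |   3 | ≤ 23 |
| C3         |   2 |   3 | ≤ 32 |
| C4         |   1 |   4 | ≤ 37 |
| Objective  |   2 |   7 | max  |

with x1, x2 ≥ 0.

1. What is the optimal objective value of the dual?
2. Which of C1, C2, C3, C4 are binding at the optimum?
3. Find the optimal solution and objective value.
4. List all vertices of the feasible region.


1. 52
2. C1, C2
3. x1 = 5, x2 = 6, z = 52
4. (0, 0), (16, 0), (9, 4.667), (5, 6), (0, 7)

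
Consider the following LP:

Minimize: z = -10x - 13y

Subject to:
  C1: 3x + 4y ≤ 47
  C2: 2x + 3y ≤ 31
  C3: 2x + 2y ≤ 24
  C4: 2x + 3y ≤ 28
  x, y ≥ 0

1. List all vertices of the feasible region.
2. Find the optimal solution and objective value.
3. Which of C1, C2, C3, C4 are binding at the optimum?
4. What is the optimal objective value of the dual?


1. (0, 0), (12, 0), (8, 4), (0, 9.333)
2. x = 8, y = 4, z = -132
3. C3, C4
4. -132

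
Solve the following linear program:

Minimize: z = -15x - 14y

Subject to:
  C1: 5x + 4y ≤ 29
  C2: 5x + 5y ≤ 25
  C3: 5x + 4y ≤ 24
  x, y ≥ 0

Evaluate the objective at each vertex of the feasible region:
  z(0, 0) = 0
  z(4.8, 0) = -72
  z(4, 1) = -74  ←
  z(0, 5) = -70
The minimum is at x = 4, y = 1.

x = 4, y = 1, z = -74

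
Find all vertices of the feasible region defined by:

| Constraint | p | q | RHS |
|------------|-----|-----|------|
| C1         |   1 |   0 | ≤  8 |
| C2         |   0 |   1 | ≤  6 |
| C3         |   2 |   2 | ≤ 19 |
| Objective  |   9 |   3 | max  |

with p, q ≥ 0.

(0, 0), (8, 0), (8, 1.5), (3.5, 6), (0, 6)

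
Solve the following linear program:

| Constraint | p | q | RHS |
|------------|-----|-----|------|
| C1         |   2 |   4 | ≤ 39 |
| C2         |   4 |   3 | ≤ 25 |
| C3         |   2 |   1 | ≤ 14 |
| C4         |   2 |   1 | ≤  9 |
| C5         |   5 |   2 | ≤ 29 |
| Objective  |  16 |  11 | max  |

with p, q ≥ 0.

Evaluate the objective at each vertex of the feasible region:
  z(0, 0) = 0
  z(4.5, 0) = 72
  z(1, 7) = 93  ←
  z(0, 8.333) = 91.67
The maximum is at p = 1, q = 7.

p = 1, q = 7, z = 93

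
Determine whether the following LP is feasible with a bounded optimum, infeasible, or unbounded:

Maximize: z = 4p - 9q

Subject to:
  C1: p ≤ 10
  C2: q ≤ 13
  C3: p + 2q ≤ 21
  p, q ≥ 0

Feasible with a bounded optimal solution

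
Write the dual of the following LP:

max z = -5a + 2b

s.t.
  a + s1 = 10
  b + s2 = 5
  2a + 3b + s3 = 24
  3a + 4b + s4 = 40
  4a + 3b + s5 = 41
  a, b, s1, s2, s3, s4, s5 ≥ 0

Primal max cᵀx s.t. Ax ≤ b, x ≥ 0  →  Dual min bᵀy s.t. Aᵀy ≥ c, y ≥ 0.

Minimize: z = 10y1 + 5y2 + 24y3 + 40y4 + 41y5

Subject to:
  y1 + 2y3 + 3y4 + 4y5 ≥ -5
  y2 + 3y3 + 4y4 + 3y5 ≥ 2
  y1, y2, y3, y4, y5 ≥ 0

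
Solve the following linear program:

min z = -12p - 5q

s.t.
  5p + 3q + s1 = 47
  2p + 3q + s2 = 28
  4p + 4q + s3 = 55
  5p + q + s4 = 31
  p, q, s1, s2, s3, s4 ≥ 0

Evaluate the objective at each vertex of the feasible region:
  z(0, 0) = 0
  z(6.2, 0) = -74.4
  z(5, 6) = -90  ←
  z(0, 9.333) = -46.67
The minimum is at p = 5, q = 6.

p = 5, q = 6, z = -90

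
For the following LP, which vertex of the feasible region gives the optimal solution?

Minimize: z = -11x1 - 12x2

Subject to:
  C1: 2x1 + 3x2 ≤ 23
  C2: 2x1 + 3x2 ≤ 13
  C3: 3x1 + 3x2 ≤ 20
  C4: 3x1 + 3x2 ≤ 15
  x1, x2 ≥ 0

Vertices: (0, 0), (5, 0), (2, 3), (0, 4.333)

Evaluate the objective at each vertex of the feasible region:
  z(0, 0) = 0
  z(5, 0) = -55
  z(2, 3) = -58  ←
  z(0, 4.333) = -52
The minimum is at x1 = 2, x2 = 3.

(2, 3)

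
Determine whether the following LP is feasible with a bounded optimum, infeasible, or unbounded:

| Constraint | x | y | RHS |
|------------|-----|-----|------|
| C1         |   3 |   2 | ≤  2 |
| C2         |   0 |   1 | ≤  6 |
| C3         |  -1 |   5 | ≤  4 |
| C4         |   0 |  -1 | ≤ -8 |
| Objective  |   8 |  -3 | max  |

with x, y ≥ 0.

Infeasible (no feasible solution exists)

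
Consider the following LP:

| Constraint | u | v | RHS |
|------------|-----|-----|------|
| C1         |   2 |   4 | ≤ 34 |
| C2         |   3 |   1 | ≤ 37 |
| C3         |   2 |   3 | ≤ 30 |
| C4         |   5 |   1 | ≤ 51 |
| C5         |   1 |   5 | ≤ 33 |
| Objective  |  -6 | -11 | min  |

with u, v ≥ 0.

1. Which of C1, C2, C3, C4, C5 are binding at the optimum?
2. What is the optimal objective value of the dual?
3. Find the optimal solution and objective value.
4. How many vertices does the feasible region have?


1. C1, C3
2. -98
3. u = 9, v = 4, z = -98
4. 6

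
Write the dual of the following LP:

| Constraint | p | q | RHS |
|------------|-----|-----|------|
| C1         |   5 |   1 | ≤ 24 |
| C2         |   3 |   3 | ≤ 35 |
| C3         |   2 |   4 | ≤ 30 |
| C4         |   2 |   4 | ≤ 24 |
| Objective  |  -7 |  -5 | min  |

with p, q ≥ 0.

Primal min cᵀx s.t. Ax ≤ b, x ≥ 0  →  Dual max −bᵀy s.t. Aᵀy ≥ −c, y ≥ 0.

Maximize: z = -24y1 - 35y2 - 30y3 - 24y4

Subject to:
  5y1 + 3y2 + 2y3 + 2y4 ≥ 7
  y1 + 3y2 + 4y3 + 4y4 ≥ 5
  y1, y2, y3, y4 ≥ 0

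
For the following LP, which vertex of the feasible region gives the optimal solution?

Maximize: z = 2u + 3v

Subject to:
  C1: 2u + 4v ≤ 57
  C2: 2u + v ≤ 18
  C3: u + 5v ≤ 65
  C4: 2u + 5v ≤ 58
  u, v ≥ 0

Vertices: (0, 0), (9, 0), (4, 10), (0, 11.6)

Evaluate the objective at each vertex of the feasible region:
  z(0, 0) = 0
  z(9, 0) = 18
  z(4, 10) = 38  ←
  z(0, 11.6) = 34.8
The maximum is at u = 4, v = 10.

(4, 10)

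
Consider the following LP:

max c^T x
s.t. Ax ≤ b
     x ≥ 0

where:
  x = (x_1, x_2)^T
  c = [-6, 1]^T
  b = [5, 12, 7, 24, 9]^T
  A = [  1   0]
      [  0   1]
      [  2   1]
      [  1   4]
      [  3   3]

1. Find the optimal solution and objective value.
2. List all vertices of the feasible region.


1. x_1 = 0, x_2 = 3, z = 3
2. (0, 0), (3, 0), (0, 3)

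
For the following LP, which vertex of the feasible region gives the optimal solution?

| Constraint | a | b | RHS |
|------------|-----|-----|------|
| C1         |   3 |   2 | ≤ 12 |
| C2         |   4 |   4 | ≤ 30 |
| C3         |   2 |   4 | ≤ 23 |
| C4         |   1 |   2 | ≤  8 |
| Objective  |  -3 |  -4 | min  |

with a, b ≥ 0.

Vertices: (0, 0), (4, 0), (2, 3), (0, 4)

Evaluate the objective at each vertex of the feasible region:
  z(0, 0) = 0
  z(4, 0) = -12
  z(2, 3) = -18  ←
  z(0, 4) = -16
The minimum is at a = 2, b = 3.

(2, 3)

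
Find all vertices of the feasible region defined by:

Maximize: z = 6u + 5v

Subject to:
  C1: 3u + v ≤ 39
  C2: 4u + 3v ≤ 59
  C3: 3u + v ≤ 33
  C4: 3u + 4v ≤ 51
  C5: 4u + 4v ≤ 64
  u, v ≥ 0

(0, 0), (11, 0), (9, 6), (0, 12.75)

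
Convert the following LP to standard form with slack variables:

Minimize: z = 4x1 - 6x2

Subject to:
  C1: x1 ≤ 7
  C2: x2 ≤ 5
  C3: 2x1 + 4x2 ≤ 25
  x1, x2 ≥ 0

min z = 4x1 - 6x2

s.t.
  x1 + s1 = 7
  x2 + s2 = 5
  2x1 + 4x2 + s3 = 25
  x1, x2, s1, s2, s3 ≥ 0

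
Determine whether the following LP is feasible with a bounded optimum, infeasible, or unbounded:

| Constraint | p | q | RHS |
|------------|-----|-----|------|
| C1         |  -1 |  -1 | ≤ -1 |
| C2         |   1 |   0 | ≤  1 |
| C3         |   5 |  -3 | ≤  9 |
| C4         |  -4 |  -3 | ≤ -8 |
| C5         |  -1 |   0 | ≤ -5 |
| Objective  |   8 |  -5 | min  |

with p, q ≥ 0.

Infeasible (no feasible solution exists)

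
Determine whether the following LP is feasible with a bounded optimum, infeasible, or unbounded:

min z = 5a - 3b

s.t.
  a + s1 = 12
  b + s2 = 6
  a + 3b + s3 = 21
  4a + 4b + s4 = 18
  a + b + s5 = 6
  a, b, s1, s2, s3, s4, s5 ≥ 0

Feasible with a bounded optimal solution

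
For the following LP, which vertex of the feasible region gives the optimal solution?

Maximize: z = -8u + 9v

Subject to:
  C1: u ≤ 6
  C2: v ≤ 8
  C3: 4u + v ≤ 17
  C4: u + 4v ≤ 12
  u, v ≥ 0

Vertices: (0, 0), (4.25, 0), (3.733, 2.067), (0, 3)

Evaluate the objective at each vertex of the feasible region:
  z(0, 0) = 0
  z(4.25, 0) = -34
  z(3.733, 2.067) = -11.27
  z(0, 3) = 27  ←
The maximum is at u = 0, v = 3.

(0, 3)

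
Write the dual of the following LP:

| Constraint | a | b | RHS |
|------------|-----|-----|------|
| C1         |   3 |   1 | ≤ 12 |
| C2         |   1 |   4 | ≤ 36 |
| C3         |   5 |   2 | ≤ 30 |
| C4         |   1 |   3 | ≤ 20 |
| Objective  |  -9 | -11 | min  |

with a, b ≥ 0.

Primal min cᵀx s.t. Ax ≤ b, x ≥ 0  →  Dual max −bᵀy s.t. Aᵀy ≥ −c, y ≥ 0.

Maximize: z = -12y1 - 36y2 - 30y3 - 20y4

Subject to:
  3y1 + y2 + 5y3 + y4 ≥ 9
  y1 + 4y2 + 2y3 + 3y4 ≥ 11
  y1, y2, y3, y4 ≥ 0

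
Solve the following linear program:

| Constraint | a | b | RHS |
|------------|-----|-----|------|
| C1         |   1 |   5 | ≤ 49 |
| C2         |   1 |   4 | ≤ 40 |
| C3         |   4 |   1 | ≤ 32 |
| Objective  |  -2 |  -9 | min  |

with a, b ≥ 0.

Evaluate the objective at each vertex of the feasible region:
  z(0, 0) = 0
  z(8, 0) = -16
  z(5.867, 8.533) = -88.53
  z(4, 9) = -89  ←
  z(0, 9.8) = -88.2
The minimum is at a = 4, b = 9.

a = 4, b = 9, z = -89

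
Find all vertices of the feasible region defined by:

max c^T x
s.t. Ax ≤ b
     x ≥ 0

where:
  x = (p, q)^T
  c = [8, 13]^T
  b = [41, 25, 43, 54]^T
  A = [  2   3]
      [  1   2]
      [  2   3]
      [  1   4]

(0, 0), (20.5, 0), (7, 9), (0, 12.5)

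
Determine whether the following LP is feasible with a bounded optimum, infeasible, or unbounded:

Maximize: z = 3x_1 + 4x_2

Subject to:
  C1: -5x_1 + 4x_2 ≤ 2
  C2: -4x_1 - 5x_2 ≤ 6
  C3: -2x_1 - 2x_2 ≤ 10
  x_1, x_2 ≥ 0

Unbounded (objective can increase without bound)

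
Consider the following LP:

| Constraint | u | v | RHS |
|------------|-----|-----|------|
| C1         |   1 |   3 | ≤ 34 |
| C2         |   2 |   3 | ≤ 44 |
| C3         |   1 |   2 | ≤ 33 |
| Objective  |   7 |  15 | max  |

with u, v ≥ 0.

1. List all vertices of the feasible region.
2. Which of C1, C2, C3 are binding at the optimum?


1. (0, 0), (22, 0), (10, 8), (0, 11.33)
2. C1, C2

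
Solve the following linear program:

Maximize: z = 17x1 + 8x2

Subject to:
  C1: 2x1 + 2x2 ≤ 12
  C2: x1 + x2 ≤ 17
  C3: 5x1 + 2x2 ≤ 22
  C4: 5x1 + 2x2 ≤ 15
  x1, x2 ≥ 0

Evaluate the objective at each vertex of the feasible region:
  z(0, 0) = 0
  z(3, 0) = 51
  z(1, 5) = 57  ←
  z(0, 6) = 48
The maximum is at x1 = 1, x2 = 5.

x1 = 1, x2 = 5, z = 57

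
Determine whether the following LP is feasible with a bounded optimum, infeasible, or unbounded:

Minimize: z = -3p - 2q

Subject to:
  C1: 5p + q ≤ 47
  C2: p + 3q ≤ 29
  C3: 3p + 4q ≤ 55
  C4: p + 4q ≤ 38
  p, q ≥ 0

Feasible with a bounded optimal solution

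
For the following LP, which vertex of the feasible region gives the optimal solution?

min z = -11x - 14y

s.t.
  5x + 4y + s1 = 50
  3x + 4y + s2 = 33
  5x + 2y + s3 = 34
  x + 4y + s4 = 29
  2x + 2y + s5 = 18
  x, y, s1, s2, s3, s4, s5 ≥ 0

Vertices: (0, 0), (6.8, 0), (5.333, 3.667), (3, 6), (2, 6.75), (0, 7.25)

Evaluate the objective at each vertex of the feasible region:
  z(0, 0) = 0
  z(6.8, 0) = -74.8
  z(5.333, 3.667) = -110
  z(3, 6) = -117  ←
  z(2, 6.75) = -116.5
  z(0, 7.25) = -101.5
The minimum is at x = 3, y = 6.

(3, 6)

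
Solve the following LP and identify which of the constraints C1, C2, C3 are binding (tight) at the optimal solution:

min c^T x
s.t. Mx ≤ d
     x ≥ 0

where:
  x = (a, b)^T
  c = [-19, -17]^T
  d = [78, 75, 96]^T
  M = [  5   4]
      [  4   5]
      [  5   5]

At a = 10, b = 7, compute slack b - a·x for each constraint:
  C1: 78 − 78 = 0  (binding)
  C2: 75 − 75 = 0  (binding)
  C3: 96 − 85 = 11  (slack)

Optimal: a = 10, b = 7
Binding: C1, C2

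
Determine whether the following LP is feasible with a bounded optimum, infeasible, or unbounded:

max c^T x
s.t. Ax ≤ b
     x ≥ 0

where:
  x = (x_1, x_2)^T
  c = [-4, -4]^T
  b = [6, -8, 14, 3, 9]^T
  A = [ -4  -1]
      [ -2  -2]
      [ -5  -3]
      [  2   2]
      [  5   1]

Infeasible (no feasible solution exists)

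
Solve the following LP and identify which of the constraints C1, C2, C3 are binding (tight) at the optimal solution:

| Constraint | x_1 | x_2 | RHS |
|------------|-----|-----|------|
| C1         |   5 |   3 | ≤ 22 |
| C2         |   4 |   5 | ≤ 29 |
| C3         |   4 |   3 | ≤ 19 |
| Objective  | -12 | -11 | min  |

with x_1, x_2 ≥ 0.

At x_1 = 1, x_2 = 5, compute slack b - a·x for each constraint:
  C1: 22 − 20 = 2  (slack)
  C2: 29 − 29 = 0  (binding)
  C3: 19 − 19 = 0  (binding)

Optimal: x_1 = 1, x_2 = 5
Binding: C2, C3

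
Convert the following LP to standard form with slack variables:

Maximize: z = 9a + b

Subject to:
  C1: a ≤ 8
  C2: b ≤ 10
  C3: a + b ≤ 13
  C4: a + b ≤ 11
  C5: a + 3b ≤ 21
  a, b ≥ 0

max z = 9a + b

s.t.
  a + s1 = 8
  b + s2 = 10
  a + b + s3 = 13
  a + b + s4 = 11
  a + 3b + s5 = 21
  a, b, s1, s2, s3, s4, s5 ≥ 0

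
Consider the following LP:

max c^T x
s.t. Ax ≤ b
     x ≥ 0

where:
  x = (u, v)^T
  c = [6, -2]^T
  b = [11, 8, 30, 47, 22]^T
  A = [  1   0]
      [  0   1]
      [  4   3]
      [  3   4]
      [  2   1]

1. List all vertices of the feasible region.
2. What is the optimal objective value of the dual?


1. (0, 0), (7.5, 0), (1.5, 8), (0, 8)
2. 45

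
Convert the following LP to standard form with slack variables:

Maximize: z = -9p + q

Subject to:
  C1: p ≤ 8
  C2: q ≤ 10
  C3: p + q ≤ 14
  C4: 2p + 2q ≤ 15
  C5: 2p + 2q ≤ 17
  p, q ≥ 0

max z = -9p + q

s.t.
  p + s1 = 8
  q + s2 = 10
  p + q + s3 = 14
  2p + 2q + s4 = 15
  2p + 2q + s5 = 17
  p, q, s1, s2, s3, s4, s5 ≥ 0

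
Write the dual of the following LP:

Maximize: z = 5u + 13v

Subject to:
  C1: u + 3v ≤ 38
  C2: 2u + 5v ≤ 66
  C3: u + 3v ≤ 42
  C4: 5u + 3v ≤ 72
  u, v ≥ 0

Primal max cᵀx s.t. Ax ≤ b, x ≥ 0  →  Dual min bᵀy s.t. Aᵀy ≥ c, y ≥ 0.

Minimize: z = 38y1 + 66y2 + 42y3 + 72y4

Subject to:
  y1 + 2y2 + y3 + 5y4 ≥ 5
  3y1 + 5y2 + 3y3 + 3y4 ≥ 13
  y1, y2, y3, y4 ≥ 0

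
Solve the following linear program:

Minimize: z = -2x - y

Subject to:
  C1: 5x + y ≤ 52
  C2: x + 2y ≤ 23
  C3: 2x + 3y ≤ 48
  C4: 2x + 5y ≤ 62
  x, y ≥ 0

Evaluate the objective at each vertex of the feasible region:
  z(0, 0) = 0
  z(10.4, 0) = -20.8
  z(9, 7) = -25  ←
  z(0, 11.5) = -11.5
The minimum is at x = 9, y = 7.

x = 9, y = 7, z = -25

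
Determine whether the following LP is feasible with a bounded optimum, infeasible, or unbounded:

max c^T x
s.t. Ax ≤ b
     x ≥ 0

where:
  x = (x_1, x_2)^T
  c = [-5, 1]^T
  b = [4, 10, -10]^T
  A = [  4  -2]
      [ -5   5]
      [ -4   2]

Infeasible (no feasible solution exists)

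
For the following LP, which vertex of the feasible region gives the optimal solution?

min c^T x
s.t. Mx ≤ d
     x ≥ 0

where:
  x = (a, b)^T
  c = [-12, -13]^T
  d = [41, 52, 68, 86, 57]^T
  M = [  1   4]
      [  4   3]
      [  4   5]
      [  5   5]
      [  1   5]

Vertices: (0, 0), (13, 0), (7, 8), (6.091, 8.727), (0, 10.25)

Evaluate the objective at each vertex of the feasible region:
  z(0, 0) = 0
  z(13, 0) = -156
  z(7, 8) = -188  ←
  z(6.091, 8.727) = -186.5
  z(0, 10.25) = -133.2
The minimum is at a = 7, b = 8.

(7, 8)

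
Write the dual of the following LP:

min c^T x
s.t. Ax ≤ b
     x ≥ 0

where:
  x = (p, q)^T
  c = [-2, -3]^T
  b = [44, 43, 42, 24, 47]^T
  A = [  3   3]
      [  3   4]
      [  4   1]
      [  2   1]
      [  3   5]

Primal min cᵀx s.t. Ax ≤ b, x ≥ 0  →  Dual max −bᵀy s.t. Aᵀy ≥ −c, y ≥ 0.

Maximize: z = -44y1 - 43y2 - 42y3 - 24y4 - 47y5

Subject to:
  3y1 + 3y2 + 4y3 + 2y4 + 3y5 ≥ 2
  3y1 + 4y2 + y3 + y4 + 5y5 ≥ 3
  y1, y2, y3, y4, y5 ≥ 0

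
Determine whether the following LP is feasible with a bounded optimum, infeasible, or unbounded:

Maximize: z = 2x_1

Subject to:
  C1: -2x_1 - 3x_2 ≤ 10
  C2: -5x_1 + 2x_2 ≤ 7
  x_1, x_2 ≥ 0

Unbounded (objective can increase without bound)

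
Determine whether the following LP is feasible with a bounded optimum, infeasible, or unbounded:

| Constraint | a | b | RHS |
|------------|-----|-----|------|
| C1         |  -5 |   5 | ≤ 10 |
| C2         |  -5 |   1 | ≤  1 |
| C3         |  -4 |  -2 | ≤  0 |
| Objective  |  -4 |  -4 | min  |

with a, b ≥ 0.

Unbounded (objective can decrease without bound)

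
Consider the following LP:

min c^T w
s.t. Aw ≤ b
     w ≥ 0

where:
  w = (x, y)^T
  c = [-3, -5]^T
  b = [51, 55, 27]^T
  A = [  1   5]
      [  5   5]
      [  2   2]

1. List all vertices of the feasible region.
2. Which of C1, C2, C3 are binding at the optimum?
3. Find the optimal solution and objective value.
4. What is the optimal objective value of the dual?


1. (0, 0), (11, 0), (1, 10), (0, 10.2)
2. C1, C2
3. x = 1, y = 10, z = -53
4. -53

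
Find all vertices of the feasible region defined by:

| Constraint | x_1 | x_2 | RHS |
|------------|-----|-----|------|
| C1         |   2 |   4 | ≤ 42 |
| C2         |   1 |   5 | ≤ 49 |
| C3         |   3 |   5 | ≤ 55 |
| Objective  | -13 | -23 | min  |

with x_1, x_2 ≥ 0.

(0, 0), (18.33, 0), (5, 8), (2.333, 9.333), (0, 9.8)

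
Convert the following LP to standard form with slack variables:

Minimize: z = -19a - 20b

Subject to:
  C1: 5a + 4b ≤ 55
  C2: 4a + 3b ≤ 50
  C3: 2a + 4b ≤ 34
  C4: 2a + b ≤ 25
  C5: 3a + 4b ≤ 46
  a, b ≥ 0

min z = -19a - 20b

s.t.
  5a + 4b + s1 = 55
  4a + 3b + s2 = 50
  2a + 4b + s3 = 34
  2a + b + s4 = 25
  3a + 4b + s5 = 46
  a, b, s1, s2, s3, s4, s5 ≥ 0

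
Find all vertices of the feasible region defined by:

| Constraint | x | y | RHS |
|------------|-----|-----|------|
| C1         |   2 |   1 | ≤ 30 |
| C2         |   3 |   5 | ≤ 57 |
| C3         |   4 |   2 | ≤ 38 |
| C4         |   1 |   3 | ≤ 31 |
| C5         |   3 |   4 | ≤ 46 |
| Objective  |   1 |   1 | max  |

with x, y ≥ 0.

(0, 0), (9.5, 0), (6, 7), (2.8, 9.4), (0, 10.33)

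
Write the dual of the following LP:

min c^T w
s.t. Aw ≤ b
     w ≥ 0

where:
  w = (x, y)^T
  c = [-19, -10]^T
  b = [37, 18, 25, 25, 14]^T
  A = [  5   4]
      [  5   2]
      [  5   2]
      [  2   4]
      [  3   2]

Primal min cᵀx s.t. Ax ≤ b, x ≥ 0  →  Dual max −bᵀy s.t. Aᵀy ≥ −c, y ≥ 0.

Maximize: z = -37y1 - 18y2 - 25y3 - 25y4 - 14y5

Subject to:
  5y1 + 5y2 + 5y3 + 2y4 + 3y5 ≥ 19
  4y1 + 2y2 + 2y3 + 4y4 + 2y5 ≥ 10
  y1, y2, y3, y4, y5 ≥ 0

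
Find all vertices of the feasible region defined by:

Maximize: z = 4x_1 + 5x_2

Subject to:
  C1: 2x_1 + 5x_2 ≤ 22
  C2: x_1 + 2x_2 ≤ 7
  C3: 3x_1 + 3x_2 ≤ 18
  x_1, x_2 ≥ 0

(0, 0), (6, 0), (5, 1), (0, 3.5)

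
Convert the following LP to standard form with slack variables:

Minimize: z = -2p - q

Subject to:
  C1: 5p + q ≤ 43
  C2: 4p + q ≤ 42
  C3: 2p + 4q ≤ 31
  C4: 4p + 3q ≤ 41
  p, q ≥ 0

min z = -2p - q

s.t.
  5p + q + s1 = 43
  4p + q + s2 = 42
  2p + 4q + s3 = 31
  4p + 3q + s4 = 41
  p, q, s1, s2, s3, s4 ≥ 0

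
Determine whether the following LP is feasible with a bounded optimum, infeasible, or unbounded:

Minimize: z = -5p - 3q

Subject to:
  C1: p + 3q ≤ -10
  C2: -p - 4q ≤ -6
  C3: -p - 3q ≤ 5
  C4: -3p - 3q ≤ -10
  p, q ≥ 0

Infeasible (no feasible solution exists)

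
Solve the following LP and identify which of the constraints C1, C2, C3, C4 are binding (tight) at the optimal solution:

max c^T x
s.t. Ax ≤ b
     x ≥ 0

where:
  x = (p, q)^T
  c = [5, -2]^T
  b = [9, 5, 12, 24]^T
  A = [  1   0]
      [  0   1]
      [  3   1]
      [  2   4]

At p = 4, q = 0, compute slack b - a·x for each constraint:
  C1: 9 − 4 = 5  (slack)
  C2: 5 − 0 = 5  (slack)
  C3: 12 − 12 = 0  (binding)
  C4: 24 − 8 = 16  (slack)

Optimal: p = 4, q = 0
Binding: C3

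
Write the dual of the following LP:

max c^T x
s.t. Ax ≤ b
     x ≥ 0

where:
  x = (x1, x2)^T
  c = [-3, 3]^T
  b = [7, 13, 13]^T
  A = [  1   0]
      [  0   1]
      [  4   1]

Primal max cᵀx s.t. Ax ≤ b, x ≥ 0  →  Dual min bᵀy s.t. Aᵀy ≥ c, y ≥ 0.

Minimize: z = 7y1 + 13y2 + 13y3

Subject to:
  y1 + 4y3 ≥ -3
  y2 + y3 ≥ 3
  y1, y2, y3 ≥ 0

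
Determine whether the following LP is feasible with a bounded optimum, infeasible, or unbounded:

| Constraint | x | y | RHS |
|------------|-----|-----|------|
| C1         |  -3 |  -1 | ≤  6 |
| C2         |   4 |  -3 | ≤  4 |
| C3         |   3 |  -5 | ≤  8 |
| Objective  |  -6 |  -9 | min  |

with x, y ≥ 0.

Unbounded (objective can decrease without bound)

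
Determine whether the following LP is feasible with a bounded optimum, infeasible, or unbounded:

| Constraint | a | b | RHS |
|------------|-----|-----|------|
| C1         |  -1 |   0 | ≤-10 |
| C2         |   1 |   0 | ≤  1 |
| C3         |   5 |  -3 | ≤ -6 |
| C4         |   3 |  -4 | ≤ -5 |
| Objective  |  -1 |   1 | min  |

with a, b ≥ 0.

Infeasible (no feasible solution exists)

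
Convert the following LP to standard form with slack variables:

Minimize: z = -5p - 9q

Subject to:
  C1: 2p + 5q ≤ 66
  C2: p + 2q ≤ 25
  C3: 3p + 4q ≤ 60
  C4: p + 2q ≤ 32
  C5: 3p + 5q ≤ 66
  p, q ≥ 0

min z = -5p - 9q

s.t.
  2p + 5q + s1 = 66
  p + 2q + s2 = 25
  3p + 4q + s3 = 60
  p + 2q + s4 = 32
  3p + 5q + s5 = 66
  p, q, s1, s2, s3, s4, s5 ≥ 0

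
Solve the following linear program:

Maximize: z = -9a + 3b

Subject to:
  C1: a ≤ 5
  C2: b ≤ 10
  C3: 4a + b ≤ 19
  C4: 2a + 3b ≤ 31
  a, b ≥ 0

Evaluate the objective at each vertex of the feasible region:
  z(0, 0) = 0
  z(4.75, 0) = -42.75
  z(2.6, 8.6) = 2.4
  z(0.5, 10) = 25.5
  z(0, 10) = 30  ←
The maximum is at a = 0, b = 10.

a = 0, b = 10, z = 30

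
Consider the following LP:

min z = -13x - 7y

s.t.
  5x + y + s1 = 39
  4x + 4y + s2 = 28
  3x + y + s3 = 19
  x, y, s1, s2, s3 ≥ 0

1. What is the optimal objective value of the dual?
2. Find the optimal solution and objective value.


1. -85
2. x = 6, y = 1, z = -85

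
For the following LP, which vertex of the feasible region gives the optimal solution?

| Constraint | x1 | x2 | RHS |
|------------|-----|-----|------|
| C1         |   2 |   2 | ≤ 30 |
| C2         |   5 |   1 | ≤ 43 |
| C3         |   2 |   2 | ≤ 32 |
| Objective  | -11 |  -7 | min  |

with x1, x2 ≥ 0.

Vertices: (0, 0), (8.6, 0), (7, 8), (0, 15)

Evaluate the objective at each vertex of the feasible region:
  z(0, 0) = 0
  z(8.6, 0) = -94.6
  z(7, 8) = -133  ←
  z(0, 15) = -105
The minimum is at x1 = 7, x2 = 8.

(7, 8)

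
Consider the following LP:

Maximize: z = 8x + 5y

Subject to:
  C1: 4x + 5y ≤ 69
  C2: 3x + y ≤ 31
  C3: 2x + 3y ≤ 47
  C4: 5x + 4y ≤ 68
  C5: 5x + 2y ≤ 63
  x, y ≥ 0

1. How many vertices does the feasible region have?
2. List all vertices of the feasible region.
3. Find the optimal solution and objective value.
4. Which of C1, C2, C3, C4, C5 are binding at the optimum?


1. 5
2. (0, 0), (10.33, 0), (8, 7), (7.111, 8.111), (0, 13.8)
3. x = 8, y = 7, z = 99
4. C2, C4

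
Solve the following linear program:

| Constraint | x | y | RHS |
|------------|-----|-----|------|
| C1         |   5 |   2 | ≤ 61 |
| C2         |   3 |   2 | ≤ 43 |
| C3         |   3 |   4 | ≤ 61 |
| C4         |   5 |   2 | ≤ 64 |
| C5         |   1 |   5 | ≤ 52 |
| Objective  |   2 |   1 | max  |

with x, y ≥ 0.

Evaluate the objective at each vertex of the feasible region:
  z(0, 0) = 0
  z(12.2, 0) = 24.4
  z(9, 8) = 26  ←
  z(8.538, 8.692) = 25.77
  z(0, 10.4) = 10.4
The maximum is at x = 9, y = 8.

x = 9, y = 8, z = 26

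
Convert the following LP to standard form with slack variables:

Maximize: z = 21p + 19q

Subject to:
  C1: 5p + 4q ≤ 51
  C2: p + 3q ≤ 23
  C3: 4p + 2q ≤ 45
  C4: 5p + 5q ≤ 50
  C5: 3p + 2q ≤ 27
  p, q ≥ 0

max z = 21p + 19q

s.t.
  5p + 4q + s1 = 51
  p + 3q + s2 = 23
  4p + 2q + s3 = 45
  5p + 5q + s4 = 50
  3p + 2q + s5 = 27
  p, q, s1, s2, s3, s4, s5 ≥ 0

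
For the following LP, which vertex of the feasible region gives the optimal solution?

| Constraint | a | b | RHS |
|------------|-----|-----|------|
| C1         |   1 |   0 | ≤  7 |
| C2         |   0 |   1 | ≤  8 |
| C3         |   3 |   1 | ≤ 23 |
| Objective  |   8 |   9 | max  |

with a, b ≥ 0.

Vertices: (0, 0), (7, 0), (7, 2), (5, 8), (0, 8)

Evaluate the objective at each vertex of the feasible region:
  z(0, 0) = 0
  z(7, 0) = 56
  z(7, 2) = 74
  z(5, 8) = 112  ←
  z(0, 8) = 72
The maximum is at a = 5, b = 8.

(5, 8)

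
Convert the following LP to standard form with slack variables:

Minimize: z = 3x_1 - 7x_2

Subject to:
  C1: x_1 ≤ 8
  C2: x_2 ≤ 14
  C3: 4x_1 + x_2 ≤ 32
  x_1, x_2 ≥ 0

min z = 3x_1 - 7x_2

s.t.
  x_1 + s1 = 8
  x_2 + s2 = 14
  4x_1 + x_2 + s3 = 32
  x_1, x_2, s1, s2, s3 ≥ 0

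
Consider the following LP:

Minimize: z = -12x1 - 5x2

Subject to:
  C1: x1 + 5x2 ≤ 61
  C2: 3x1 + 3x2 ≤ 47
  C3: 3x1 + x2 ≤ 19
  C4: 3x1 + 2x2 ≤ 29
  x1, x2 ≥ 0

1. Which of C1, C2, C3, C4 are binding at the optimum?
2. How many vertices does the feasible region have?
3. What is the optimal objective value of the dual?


1. C3, C4
2. 5
3. -86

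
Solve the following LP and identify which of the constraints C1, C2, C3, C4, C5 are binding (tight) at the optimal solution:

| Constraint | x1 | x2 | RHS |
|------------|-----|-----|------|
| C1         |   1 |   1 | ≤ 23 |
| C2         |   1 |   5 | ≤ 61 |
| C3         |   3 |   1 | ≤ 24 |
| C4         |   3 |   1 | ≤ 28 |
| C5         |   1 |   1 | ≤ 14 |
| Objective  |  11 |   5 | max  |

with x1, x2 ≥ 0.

At x1 = 5, x2 = 9, compute slack b - a·x for each constraint:
  C1: 23 − 14 = 9  (slack)
  C2: 61 − 50 = 11  (slack)
  C3: 24 − 24 = 0  (binding)
  C4: 28 − 24 = 4  (slack)
  C5: 14 − 14 = 0  (binding)

Optimal: x1 = 5, x2 = 9
Binding: C3, C5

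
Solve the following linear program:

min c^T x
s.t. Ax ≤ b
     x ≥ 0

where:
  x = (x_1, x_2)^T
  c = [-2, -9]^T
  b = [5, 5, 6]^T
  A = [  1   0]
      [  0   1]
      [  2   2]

Evaluate the objective at each vertex of the feasible region:
  z(0, 0) = 0
  z(3, 0) = -6
  z(0, 3) = -27  ←
The minimum is at x_1 = 0, x_2 = 3.

x_1 = 0, x_2 = 3, z = -27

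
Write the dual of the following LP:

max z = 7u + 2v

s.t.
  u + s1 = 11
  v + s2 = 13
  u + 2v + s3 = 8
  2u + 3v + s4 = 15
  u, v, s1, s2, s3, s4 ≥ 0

Primal max cᵀx s.t. Ax ≤ b, x ≥ 0  →  Dual min bᵀy s.t. Aᵀy ≥ c, y ≥ 0.

Minimize: z = 11y1 + 13y2 + 8y3 + 15y4

Subject to:
  y1 + y3 + 2y4 ≥ 7
  y2 + 2y3 + 3y4 ≥ 2
  y1, y2, y3, y4 ≥ 0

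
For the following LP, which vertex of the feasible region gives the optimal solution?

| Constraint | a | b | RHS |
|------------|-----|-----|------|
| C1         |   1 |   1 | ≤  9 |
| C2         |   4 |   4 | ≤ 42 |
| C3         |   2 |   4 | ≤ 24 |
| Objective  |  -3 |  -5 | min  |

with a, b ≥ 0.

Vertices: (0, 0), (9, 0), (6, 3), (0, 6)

Evaluate the objective at each vertex of the feasible region:
  z(0, 0) = 0
  z(9, 0) = -27
  z(6, 3) = -33  ←
  z(0, 6) = -30
The minimum is at a = 6, b = 3.

(6, 3)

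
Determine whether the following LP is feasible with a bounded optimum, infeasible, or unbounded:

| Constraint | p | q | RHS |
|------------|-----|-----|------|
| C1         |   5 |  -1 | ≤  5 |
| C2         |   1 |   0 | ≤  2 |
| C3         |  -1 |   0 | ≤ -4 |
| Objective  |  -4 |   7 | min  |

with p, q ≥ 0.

Infeasible (no feasible solution exists)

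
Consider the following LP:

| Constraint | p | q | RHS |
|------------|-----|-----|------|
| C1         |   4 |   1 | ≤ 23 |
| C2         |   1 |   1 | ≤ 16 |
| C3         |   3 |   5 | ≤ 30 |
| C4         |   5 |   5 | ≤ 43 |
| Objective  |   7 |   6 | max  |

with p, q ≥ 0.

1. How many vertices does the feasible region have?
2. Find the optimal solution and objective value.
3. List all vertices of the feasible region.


1. 4
2. p = 5, q = 3, z = 53
3. (0, 0), (5.75, 0), (5, 3), (0, 6)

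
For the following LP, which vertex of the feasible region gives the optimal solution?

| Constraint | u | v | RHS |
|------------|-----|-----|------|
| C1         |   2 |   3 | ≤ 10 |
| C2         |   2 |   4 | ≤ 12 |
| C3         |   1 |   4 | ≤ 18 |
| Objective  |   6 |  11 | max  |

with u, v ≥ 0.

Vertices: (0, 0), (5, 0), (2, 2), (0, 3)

Evaluate the objective at each vertex of the feasible region:
  z(0, 0) = 0
  z(5, 0) = 30
  z(2, 2) = 34  ←
  z(0, 3) = 33
The maximum is at u = 2, v = 2.

(2, 2)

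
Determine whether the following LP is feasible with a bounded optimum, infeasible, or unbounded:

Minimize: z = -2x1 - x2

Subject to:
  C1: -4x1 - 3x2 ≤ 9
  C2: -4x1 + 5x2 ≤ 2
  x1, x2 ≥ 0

Unbounded (objective can decrease without bound)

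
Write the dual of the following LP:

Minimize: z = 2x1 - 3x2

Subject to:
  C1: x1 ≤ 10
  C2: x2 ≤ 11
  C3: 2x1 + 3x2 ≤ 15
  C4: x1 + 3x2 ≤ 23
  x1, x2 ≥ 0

Primal min cᵀx s.t. Ax ≤ b, x ≥ 0  →  Dual max −bᵀy s.t. Aᵀy ≥ −c, y ≥ 0.

Maximize: z = -10y1 - 11y2 - 15y3 - 23y4

Subject to:
  y1 + 2y3 + y4 ≥ -2
  y2 + 3y3 + 3y4 ≥ 3
  y1, y2, y3, y4 ≥ 0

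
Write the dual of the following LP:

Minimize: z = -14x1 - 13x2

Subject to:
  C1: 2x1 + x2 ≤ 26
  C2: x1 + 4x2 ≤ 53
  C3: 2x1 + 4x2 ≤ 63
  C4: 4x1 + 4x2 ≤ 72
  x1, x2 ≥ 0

Primal min cᵀx s.t. Ax ≤ b, x ≥ 0  →  Dual max −bᵀy s.t. Aᵀy ≥ −c, y ≥ 0.

Maximize: z = -26y1 - 53y2 - 63y3 - 72y4

Subject to:
  2y1 + y2 + 2y3 + 4y4 ≥ 14
  y1 + 4y2 + 4y3 + 4y4 ≥ 13
  y1, y2, y3, y4 ≥ 0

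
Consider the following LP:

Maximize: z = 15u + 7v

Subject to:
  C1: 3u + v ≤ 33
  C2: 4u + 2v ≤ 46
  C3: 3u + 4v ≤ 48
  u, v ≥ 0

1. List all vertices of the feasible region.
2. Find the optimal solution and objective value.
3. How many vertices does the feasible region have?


1. (0, 0), (11, 0), (10, 3), (8.8, 5.4), (0, 12)
2. u = 10, v = 3, z = 171
3. 5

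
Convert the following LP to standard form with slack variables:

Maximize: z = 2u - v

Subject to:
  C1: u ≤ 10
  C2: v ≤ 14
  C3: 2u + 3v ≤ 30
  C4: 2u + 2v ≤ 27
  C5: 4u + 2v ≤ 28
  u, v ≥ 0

max z = 2u - v

s.t.
  u + s1 = 10
  v + s2 = 14
  2u + 3v + s3 = 30
  2u + 2v + s4 = 27
  4u + 2v + s5 = 28
  u, v, s1, s2, s3, s4, s5 ≥ 0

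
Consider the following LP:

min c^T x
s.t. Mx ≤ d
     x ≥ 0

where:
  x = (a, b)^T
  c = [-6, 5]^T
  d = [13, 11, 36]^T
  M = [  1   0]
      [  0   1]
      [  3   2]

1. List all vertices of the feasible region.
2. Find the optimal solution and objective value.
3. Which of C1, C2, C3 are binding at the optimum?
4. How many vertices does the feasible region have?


1. (0, 0), (12, 0), (4.667, 11), (0, 11)
2. a = 12, b = 0, z = -72
3. C3
4. 4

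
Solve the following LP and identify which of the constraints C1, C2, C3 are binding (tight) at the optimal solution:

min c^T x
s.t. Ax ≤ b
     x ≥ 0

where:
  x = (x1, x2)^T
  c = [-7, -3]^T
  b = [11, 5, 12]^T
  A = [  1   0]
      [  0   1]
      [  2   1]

At x1 = 6, x2 = 0, compute slack b - a·x for each constraint:
  C1: 11 − 6 = 5  (slack)
  C2: 5 − 0 = 5  (slack)
  C3: 12 − 12 = 0  (binding)

Optimal: x1 = 6, x2 = 0
Binding: C3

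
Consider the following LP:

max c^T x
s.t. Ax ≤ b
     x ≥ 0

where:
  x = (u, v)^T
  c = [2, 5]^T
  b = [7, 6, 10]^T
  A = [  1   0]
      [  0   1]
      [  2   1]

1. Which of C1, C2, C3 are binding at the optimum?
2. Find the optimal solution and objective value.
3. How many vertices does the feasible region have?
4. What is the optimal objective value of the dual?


1. C2, C3
2. u = 2, v = 6, z = 34
3. 4
4. 34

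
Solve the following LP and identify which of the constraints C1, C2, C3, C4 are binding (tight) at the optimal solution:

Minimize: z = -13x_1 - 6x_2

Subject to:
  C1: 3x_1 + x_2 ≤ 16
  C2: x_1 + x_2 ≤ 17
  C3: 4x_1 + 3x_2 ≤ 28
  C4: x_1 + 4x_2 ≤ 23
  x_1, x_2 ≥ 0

At x_1 = 4, x_2 = 4, compute slack b - a·x for each constraint:
  C1: 16 − 16 = 0  (binding)
  C2: 17 − 8 = 9  (slack)
  C3: 28 − 28 = 0  (binding)
  C4: 23 − 20 = 3  (slack)

Optimal: x_1 = 4, x_2 = 4
Binding: C1, C3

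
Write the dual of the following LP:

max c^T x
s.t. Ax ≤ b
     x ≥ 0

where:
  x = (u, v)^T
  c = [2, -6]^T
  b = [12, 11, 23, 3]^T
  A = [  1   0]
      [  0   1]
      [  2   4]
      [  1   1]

Primal max cᵀx s.t. Ax ≤ b, x ≥ 0  →  Dual min bᵀy s.t. Aᵀy ≥ c, y ≥ 0.

Minimize: z = 12y1 + 11y2 + 23y3 + 3y4

Subject to:
  y1 + 2y3 + y4 ≥ 2
  y2 + 4y3 + y4 ≥ -6
  y1, y2, y3, y4 ≥ 0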